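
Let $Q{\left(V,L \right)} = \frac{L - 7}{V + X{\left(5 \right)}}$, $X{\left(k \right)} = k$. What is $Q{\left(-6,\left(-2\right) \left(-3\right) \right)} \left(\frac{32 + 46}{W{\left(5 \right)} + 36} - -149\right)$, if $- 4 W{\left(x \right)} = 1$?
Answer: $\frac{1663}{11} \approx 151.18$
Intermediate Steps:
$W{\left(x \right)} = - \frac{1}{4}$ ($W{\left(x \right)} = \left(- \frac{1}{4}\right) 1 = - \frac{1}{4}$)
$Q{\left(V,L \right)} = \frac{-7 + L}{5 + V}$ ($Q{\left(V,L \right)} = \frac{L - 7}{V + 5} = \frac{-7 + L}{5 + V}$)
$Q{\left(-6,\left(-2\right) \left(-3\right) \right)} \left(\frac{32 + 46}{W{\left(5 \right)} + 36} - -149\right) = \frac{-7 - -6}{5 - 6} \left(\frac{32 + 46}{- \frac{1}{4} + 36} - -149\right) = \frac{-7 + 6}{-1} \left(\frac{78}{\frac{143}{4}} + 149\right) = \left(-1\right) \left(-1\right) \left(78 \cdot \frac{4}{143} + 149\right) = 1 \left(\frac{24}{11} + 149\right) = 1 \cdot \frac{1663}{11} = \frac{1663}{11}$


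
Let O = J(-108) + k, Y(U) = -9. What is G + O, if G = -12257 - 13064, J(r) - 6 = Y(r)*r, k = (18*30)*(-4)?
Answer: -26503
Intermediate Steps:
k = -2160 (k = 540*(-4) = -2160)
J(r) = 6 - 9*r
O = -1182 (O = (6 - 9*(-108)) - 2160 = (6 + 972) - 2160 = 978 - 2160 = -1182)
G = -25321
G + O = -25321 - 1182 = -26503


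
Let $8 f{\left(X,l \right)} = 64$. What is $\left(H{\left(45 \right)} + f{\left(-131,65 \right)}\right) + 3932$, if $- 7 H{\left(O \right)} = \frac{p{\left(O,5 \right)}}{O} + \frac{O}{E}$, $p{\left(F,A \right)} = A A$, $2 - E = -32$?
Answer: $\frac{8438905}{2142} \approx 3939.7$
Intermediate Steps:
$f{\left(X,l \right)} = 8$ ($f{\left(X,l \right)} = \frac{1}{8} \cdot 64 = 8$)
$E = 34$ ($E = 2 - -32 = 2 + 32 = 34$)
$p{\left(F,A \right)} = A^{2}$
$H{\left(O \right)} = - \frac{25}{7 O} - \frac{O}{238}$ ($H{\left(O \right)} = - \frac{\frac{5^{2}}{O} + \frac{O}{34}}{7} = - \frac{\frac{25}{O} + O \frac{1}{34}}{7} = - \frac{\frac{25}{O} + \frac{O}{34}}{7} = - \frac{25}{7 O} - \frac{O}{238}$)
$\left(H{\left(45 \right)} + f{\left(-131,65 \right)}\right) + 3932 = \left(\frac{-850 - 45^{2}}{238 \cdot 45} + 8\right) + 3932 = \left(\frac{1}{238} \cdot \frac{1}{45} \left(-850 - 2025\right) + 8\right) + 3932 = \left(\frac{1}{238} \cdot \frac{1}{45} \left(-2875\right) + 8\right) + 3932 = \left(- \frac{575}{2142} + 8\right) + 3932 = \frac{16561}{2142} + 3932 = \frac{8438905}{2142}$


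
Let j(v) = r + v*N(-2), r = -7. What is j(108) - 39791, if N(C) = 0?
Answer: -39798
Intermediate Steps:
j(v) = -7 (j(v) = -7 + v*0 = -7 + 0 = -7)
j(108) - 39791 = -7 - 39791 = -39798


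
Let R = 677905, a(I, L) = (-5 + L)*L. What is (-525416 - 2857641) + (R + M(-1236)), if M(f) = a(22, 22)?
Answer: -2704778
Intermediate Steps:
a(I, L) = L*(-5 + L)
M(f) = 374 (M(f) = 22*(-5 + 22) = 22*17 = 374)
(-525416 - 2857641) + (R + M(-1236)) = (-525416 - 2857641) + (677905 + 374) = -3383057 + 678279 = -2704778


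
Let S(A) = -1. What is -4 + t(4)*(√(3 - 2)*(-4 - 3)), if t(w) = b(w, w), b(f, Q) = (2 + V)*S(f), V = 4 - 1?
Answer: 31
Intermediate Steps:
V = 3
b(f, Q) = -5 (b(f, Q) = (2 + 3)*(-1) = 5*(-1) = -5)
t(w) = -5
-4 + t(4)*(√(3 - 2)*(-4 - 3)) = -4 - 5*√(3 - 2)*(-4 - 3) = -4 - 5*√1*(-7) = -4 - 5*(-7) = -4 + 35 = 31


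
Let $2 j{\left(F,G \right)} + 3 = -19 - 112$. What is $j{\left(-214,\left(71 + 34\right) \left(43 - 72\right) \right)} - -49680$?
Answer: $49613$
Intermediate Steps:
$j{\left(F,G \right)} = -67$ ($j{\left(F,G \right)} = - \frac{3}{2} + \frac{-19 - 112}{2} = - \frac{3}{2} + \frac{1}{2} \left(-131\right) = - \frac{3}{2} - \frac{131}{2} = -67$)
$j{\left(-214,\left(71 + 34\right) \left(43 - 72\right) \right)} - -49680 = -67 - -49680 = -67 + 49680 = 49613$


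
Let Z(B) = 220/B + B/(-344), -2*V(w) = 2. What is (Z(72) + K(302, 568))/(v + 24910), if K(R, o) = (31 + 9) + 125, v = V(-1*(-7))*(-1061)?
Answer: 129913/20101554 ≈ 0.0064628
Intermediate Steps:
V(w) = -1 (V(w) = -½*2 = -1)
v = 1061 (v = -1*(-1061) = 1061)
Z(B) = 220/B - B/344 (Z(B) = 220/B + B*(-1/344) = 220/B - B/344)
K(R, o) = 165 (K(R, o) = 40 + 125 = 165)
(Z(72) + K(302, 568))/(v + 24910) = ((220/72 - 1/344*72) + 165)/(1061 + 24910) = ((220*(1/72) - 9/43) + 165)/25971 = ((55/18 - 9/43) + 165)*(1/25971) = (2203/774 + 165)*(1/25971) = (129913/774)*(1/25971) = 129913/20101554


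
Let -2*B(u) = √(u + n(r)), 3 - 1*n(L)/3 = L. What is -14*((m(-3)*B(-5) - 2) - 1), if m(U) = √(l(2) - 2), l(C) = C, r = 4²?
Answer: 0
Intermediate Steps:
r = 16
n(L) = 9 - 3*L
B(u) = -√(-39 + u)/2 (B(u) = -√(u + (9 - 3*16))/2 = -√(u + (9 - 48))/2 = -√(u - 39)/2 = -√(-39 + u)/2)
m(U) = 0 (m(U) = √(2 - 2) = √0 = 0)
-14*((m(-3)*B(-5) - 2) - 1) = -14*((0*(-√(-39 - 5)/2) - 2) - 1) = -14*((0*(-I*√11) - 2) - 1) = -14*((0 - 2) - 1) = -14*(-2 - 1) = -14*(-3) = 42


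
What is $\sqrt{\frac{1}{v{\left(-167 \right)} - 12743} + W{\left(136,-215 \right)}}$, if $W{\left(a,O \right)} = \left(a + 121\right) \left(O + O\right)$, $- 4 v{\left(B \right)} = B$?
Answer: $\frac{i \sqrt{31693629827330}}{16935} \approx 332.43 i$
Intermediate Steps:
$v{\left(B \right)} = - \frac{B}{4}$
$W{\left(a,O \right)} = 2 O \left(121 + a\right)$ ($W{\left(a,O \right)} = \left(121 + a\right) 2 O = 2 O \left(121 + a\right)$)
$\sqrt{\frac{1}{v{\left(-167 \right)} - 12743} + W{\left(136,-215 \right)}} = \sqrt{\frac{1}{\left(- \frac{1}{4}\right) \left(-167\right) - 12743} + 2 \left(-215\right) \left(121 + 136\right)} = \sqrt{\frac{1}{\frac{167}{4} - 12743} + 2 \left(-215\right) 257} = \sqrt{\frac{1}{- \frac{50805}{4}} - 110510} = \sqrt{- \frac{4}{50805} - 110510} = \sqrt{- \frac{5614460554}{50805}} = \frac{i \sqrt{31693629827330}}{16935}$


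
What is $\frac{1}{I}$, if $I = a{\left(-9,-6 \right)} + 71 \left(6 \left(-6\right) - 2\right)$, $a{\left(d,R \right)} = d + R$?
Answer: $- \frac{1}{2713} \approx -0.0003686$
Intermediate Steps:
$a{\left(d,R \right)} = R + d$
$I = -2713$ ($I = \left(-6 - 9\right) + 71 \left(6 \left(-6\right) - 2\right) = -15 + 71 \left(-36 - 2\right) = -15 + 71 \left(-38\right) = -15 - 2698 = -2713$)
$\frac{1}{I} = \frac{1}{-2713} = - \frac{1}{2713}$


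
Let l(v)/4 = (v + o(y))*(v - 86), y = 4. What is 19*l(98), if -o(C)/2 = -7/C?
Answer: 92568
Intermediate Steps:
o(C) = 14/C (o(C) = -(-14)/C = 14/C)
l(v) = 4*(-86 + v)*(7/2 + v) (l(v) = 4*((v + 14/4)*(v - 86)) = 4*((v + 14*(¼))*(-86 + v)) = 4*((v + 7/2)*(-86 + v)) = 4*((7/2 + v)*(-86 + v)) = 4*((-86 + v)*(7/2 + v)) = 4*(-86 + v)*(7/2 + v))
19*l(98) = 19*(-1204 - 330*98 + 4*98²) = 19*(-1204 - 32340 + 4*9604) = 19*(-1204 - 32340 + 38416) = 19*4872 = 92568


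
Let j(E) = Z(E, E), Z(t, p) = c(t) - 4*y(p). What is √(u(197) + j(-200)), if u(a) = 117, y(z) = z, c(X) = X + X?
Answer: √517 ≈ 22.738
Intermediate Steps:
c(X) = 2*X
Z(t, p) = -4*p + 2*t (Z(t, p) = 2*t - 4*p = -4*p + 2*t)
j(E) = -2*E (j(E) = -4*E + 2*E = -2*E)
√(u(197) + j(-200)) = √(117 - 2*(-200)) = √(117 + 400) = √517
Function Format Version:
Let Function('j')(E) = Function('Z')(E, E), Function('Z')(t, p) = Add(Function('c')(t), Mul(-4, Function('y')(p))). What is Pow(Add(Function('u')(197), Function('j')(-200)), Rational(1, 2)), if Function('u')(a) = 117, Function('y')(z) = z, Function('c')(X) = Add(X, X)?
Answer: Pow(517, Rational(1, 2)) ≈ 22.738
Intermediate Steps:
Function('c')(X) = Mul(2, X)
Function('Z')(t, p) = Add(Mul(-4, p), Mul(2, t)) (Function('Z')(t, p) = Add(Mul(2, t), Mul(-4, p)) = Add(Mul(-4, p), Mul(2, t)))
Function('j')(E) = Mul(-2, E) (Function('j')(E) = Add(Mul(-4, E), Mul(2, E)) = Mul(-2, E))
Pow(Add(Function('u')(197), Function('j')(-200)), Rational(1, 2)) = Pow(Add(117, Mul(-2, -200)), Rational(1, 2)) = Pow(Add(117, 400), Rational(1, 2)) = Pow(517, Rational(1, 2))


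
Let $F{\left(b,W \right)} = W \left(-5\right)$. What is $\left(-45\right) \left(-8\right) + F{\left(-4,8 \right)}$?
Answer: $320$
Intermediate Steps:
$F{\left(b,W \right)} = - 5 W$
$\left(-45\right) \left(-8\right) + F{\left(-4,8 \right)} = \left(-45\right) \left(-8\right) - 40 = 360 - 40 = 320$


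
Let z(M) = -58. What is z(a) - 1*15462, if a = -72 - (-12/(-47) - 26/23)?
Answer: -15520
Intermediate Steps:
a = -76886/1081 (a = -72 - (-12*(-1/47) - 26*1/23) = -72 - (12/47 - 26/23) = -72 - 1*(-946/1081) = -72 + 946/1081 = -76886/1081 ≈ -71.125)
z(a) - 1*15462 = -58 - 1*15462 = -58 - 15462 = -15520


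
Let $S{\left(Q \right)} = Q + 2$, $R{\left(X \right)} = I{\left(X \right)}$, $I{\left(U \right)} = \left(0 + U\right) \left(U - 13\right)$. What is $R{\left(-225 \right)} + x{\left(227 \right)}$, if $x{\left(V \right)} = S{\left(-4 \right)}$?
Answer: $53548$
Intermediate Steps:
$I{\left(U \right)} = U \left(-13 + U\right)$
$R{\left(X \right)} = X \left(-13 + X\right)$
$S{\left(Q \right)} = 2 + Q$
$x{\left(V \right)} = -2$ ($x{\left(V \right)} = 2 - 4 = -2$)
$R{\left(-225 \right)} + x{\left(227 \right)} = - 225 \left(-13 - 225\right) - 2 = \left(-225\right) \left(-238\right) - 2 = 53550 - 2 = 53548$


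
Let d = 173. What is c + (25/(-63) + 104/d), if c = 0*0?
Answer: 2227/10899 ≈ 0.20433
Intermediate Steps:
c = 0
c + (25/(-63) + 104/d) = 0 + (25/(-63) + 104/173) = 0 + (25*(-1/63) + 104*(1/173)) = 0 + (-25/63 + 104/173) = 0 + 2227/10899 = 2227/10899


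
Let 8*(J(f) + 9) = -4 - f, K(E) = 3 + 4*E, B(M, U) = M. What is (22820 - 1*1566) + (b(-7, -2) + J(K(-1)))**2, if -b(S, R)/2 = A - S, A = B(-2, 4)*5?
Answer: 1360985/64 ≈ 21265.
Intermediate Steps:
A = -10 (A = -2*5 = -10)
b(S, R) = 20 + 2*S (b(S, R) = -2*(-10 - S) = 20 + 2*S)
J(f) = -19/2 - f/8 (J(f) = -9 + (-4 - f)/8 = -9 + (-1/2 - f/8) = -19/2 - f/8)
(22820 - 1*1566) + (b(-7, -2) + J(K(-1)))**2 = (22820 - 1*1566) + ((20 + 2*(-7)) + (-19/2 - (3 + 4*(-1))/8))**2 = (22820 - 1566) + ((20 - 14) + (-19/2 - (3 - 4)/8))**2 = 21254 + (6 + (-19/2 - 1/8*(-1)))**2 = 21254 + (6 + (-19/2 + 1/8))**2 = 21254 + (6 - 75/8)**2 = 21254 + (-27/8)**2 = 21254 + 729/64 = 1360985/64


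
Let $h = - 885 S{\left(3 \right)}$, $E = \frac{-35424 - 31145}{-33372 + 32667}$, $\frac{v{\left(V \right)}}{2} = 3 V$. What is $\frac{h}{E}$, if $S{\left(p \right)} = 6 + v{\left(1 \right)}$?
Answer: $- \frac{7487100}{66569} \approx -112.47$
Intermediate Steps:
$v{\left(V \right)} = 6 V$ ($v{\left(V \right)} = 2 \cdot 3 V = 6 V$)
$S{\left(p \right)} = 12$ ($S{\left(p \right)} = 6 + 6 \cdot 1 = 6 + 6 = 12$)
$E = \frac{66569}{705}$ ($E = - \frac{66569}{-705} = \left(-66569\right) \left(- \frac{1}{705}\right) = \frac{66569}{705} \approx 94.424$)
$h = -10620$ ($h = \left(-885\right) 12 = -10620$)
$\frac{h}{E} = - \frac{10620}{\frac{66569}{705}} = \left(-10620\right) \frac{705}{66569} = - \frac{7487100}{66569}$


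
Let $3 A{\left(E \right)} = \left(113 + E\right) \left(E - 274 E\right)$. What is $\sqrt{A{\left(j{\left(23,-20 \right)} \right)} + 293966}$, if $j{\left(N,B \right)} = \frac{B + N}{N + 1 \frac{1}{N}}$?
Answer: $\frac{\sqrt{82198566839}}{530} \approx 540.95$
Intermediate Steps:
$j{\left(N,B \right)} = \frac{B + N}{N + \frac{1}{N}}$
$A{\left(E \right)} = - 91 E \left(113 + E\right)$ ($A{\left(E \right)} = \frac{\left(113 + E\right) \left(E - 274 E\right)}{3} = \frac{\left(113 + E\right) \left(- 273 E\right)}{3} = \frac{\left(-273\right) E \left(113 + E\right)}{3} = - 91 E \left(113 + E\right)$)
$\sqrt{A{\left(j{\left(23,-20 \right)} \right)} + 293966} = \sqrt{- 91 \frac{23 \left(-20 + 23\right)}{1 + 23^{2}} \left(113 + \frac{23 \left(-20 + 23\right)}{1 + 23^{2}}\right) + 293966} = \sqrt{- 91 \cdot 23 \frac{1}{1 + 529} \cdot 3 \left(113 + 23 \frac{1}{1 + 529} \cdot 3\right) + 293966} = \sqrt{- 91 \cdot 23 \cdot \frac{1}{530} \cdot 3 \left(113 + 23 \cdot \frac{1}{530} \cdot 3\right) + 293966} = \sqrt{\left(-91\right) \frac{69}{530} \left(113 + \frac{69}{530}\right) + 293966} = \sqrt{\left(-91\right) \frac{69}{530} \cdot \frac{59959}{530} + 293966} = \sqrt{- \frac{376482561}{280900} + 293966} = \sqrt{\frac{82198566839}{280900}} = \frac{\sqrt{82198566839}}{530}$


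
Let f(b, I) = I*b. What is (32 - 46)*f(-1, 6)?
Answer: 84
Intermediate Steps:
(32 - 46)*f(-1, 6) = (32 - 46)*(6*(-1)) = -14*(-6) = 84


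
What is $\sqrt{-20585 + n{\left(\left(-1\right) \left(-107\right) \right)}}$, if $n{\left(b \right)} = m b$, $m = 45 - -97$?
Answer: $3 i \sqrt{599} \approx 73.423 i$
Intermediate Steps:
$m = 142$ ($m = 45 + 97 = 142$)
$n{\left(b \right)} = 142 b$
$\sqrt{-20585 + n{\left(\left(-1\right) \left(-107\right) \right)}} = \sqrt{-20585 + 142 \left(\left(-1\right) \left(-107\right)\right)} = \sqrt{-20585 + 142 \cdot 107} = \sqrt{-20585 + 15194} = \sqrt{-5391} = 3 i \sqrt{599}$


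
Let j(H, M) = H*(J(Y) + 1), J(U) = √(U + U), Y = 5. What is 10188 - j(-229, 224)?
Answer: 10417 + 229*√10 ≈ 11141.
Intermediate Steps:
J(U) = √2*√U (J(U) = √(2*U) = √2*√U)
j(H, M) = H*(1 + √10) (j(H, M) = H*(√2*√5 + 1) = H*(√10 + 1) = H*(1 + √10))
10188 - j(-229, 224) = 10188 - (-229)*(1 + √10) = 10188 - (-229 - 229*√10) = 10188 + (229 + 229*√10) = 10417 + 229*√10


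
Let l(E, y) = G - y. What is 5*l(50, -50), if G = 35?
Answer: 425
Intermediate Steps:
l(E, y) = 35 - y
5*l(50, -50) = 5*(35 - 1*(-50)) = 5*(35 + 50) = 5*85 = 425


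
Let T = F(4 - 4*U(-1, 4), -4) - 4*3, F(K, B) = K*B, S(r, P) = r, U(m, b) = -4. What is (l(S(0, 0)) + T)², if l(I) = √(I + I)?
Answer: 8464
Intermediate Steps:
l(I) = √2*√I (l(I) = √(2*I) = √2*√I)
F(K, B) = B*K
T = -92 (T = -4*(4 - 4*(-4)) - 4*3 = -4*(4 + 16) - 12 = -4*20 - 12 = -80 - 12 = -92)
(l(S(0, 0)) + T)² = (√2*√0 - 92)² = (√2*0 - 92)² = (0 - 92)² = (-92)² = 8464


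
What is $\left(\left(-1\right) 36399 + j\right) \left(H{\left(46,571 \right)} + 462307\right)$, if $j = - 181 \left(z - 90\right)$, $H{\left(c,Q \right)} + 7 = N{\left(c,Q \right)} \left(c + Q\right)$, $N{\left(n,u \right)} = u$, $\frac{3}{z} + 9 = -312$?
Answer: $- \frac{1752612297574}{107} \approx -1.638 \cdot 10^{10}$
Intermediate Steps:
$z = - \frac{1}{107}$ ($z = \frac{3}{-9 - 312} = \frac{3}{-321} = 3 \left(- \frac{1}{321}\right) = - \frac{1}{107} \approx -0.0093458$)
$H{\left(c,Q \right)} = -7 + Q \left(Q + c\right)$ ($H{\left(c,Q \right)} = -7 + Q \left(c + Q\right) = -7 + Q \left(Q + c\right)$)
$j = \frac{1743211}{107}$ ($j = - 181 \left(- \frac{1}{107} - 90\right) = \left(-181\right) \left(- \frac{9631}{107}\right) = \frac{1743211}{107} \approx 16292.0$)
$\left(\left(-1\right) 36399 + j\right) \left(H{\left(46,571 \right)} + 462307\right) = \left(\left(-1\right) 36399 + \frac{1743211}{107}\right) \left(\left(-7 + 571^{2} + 571 \cdot 46\right) + 462307\right) = \left(-36399 + \frac{1743211}{107}\right) \left(\left(-7 + 326041 + 26266\right) + 462307\right) = - \frac{2151482 \left(352300 + 462307\right)}{107} = \left(- \frac{2151482}{107}\right) 814607 = - \frac{1752612297574}{107}$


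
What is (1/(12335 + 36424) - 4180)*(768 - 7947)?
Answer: 487723597267/16253 ≈ 3.0008e+7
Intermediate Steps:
(1/(12335 + 36424) - 4180)*(768 - 7947) = (1/48759 - 4180)*(-7179) = -203812619/48759*(-7179) = 487723597267/16253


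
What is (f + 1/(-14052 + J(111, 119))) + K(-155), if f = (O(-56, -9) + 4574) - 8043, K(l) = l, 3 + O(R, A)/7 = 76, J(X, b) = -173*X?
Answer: -103522816/33255 ≈ -3113.0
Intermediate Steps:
O(R, A) = 511 (O(R, A) = -21 + 7*76 = -21 + 532 = 511)
f = -2958 (f = (511 + 4574) - 8043 = 5085 - 8043 = -2958)
(f + 1/(-14052 + J(111, 119))) + K(-155) = (-2958 + 1/(-14052 - 173*111)) - 155 = (-2958 + 1/(-14052 - 19203)) - 155 = (-2958 + 1/(-33255)) - 155 = (-2958 - 1/33255) - 155 = -98368291/33255 - 155 = -103522816/33255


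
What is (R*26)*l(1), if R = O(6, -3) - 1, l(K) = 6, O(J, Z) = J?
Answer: 780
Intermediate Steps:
R = 5 (R = 6 - 1 = 5)
(R*26)*l(1) = (5*26)*6 = 130*6 = 780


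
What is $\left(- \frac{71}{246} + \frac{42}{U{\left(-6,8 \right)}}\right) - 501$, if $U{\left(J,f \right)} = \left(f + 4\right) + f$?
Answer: $- \frac{307001}{615} \approx -499.19$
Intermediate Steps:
$U{\left(J,f \right)} = 4 + 2 f$ ($U{\left(J,f \right)} = \left(4 + f\right) + f = 4 + 2 f$)
$\left(- \frac{71}{246} + \frac{42}{U{\left(-6,8 \right)}}\right) - 501 = \left(- \frac{71}{246} + \frac{42}{4 + 2 \cdot 8}\right) - 501 = \left(\left(-71\right) \frac{1}{246} + \frac{42}{4 + 16}\right) - 501 = \left(- \frac{71}{246} + \frac{42}{20}\right) - 501 = \left(- \frac{71}{246} + 42 \cdot \frac{1}{20}\right) - 501 = \left(- \frac{71}{246} + \frac{21}{10}\right) - 501 = \frac{1114}{615} - 501 = - \frac{307001}{615}$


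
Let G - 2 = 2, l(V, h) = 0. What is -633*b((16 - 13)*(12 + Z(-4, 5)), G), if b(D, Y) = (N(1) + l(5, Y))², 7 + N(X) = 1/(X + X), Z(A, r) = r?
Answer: -106977/4 ≈ -26744.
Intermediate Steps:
N(X) = -7 + 1/(2*X) (N(X) = -7 + 1/(X + X) = -7 + 1/(2*X))
G = 4 (G = 2 + 2 = 4)
b(D, Y) = 169/4 (b(D, Y) = ((-7 + (½)/1) + 0)² = ((-7 + (½)*1) + 0)² = ((-7 + ½) + 0)² = (-13/2 + 0)² = (-13/2)² = 169/4)
-633*b((16 - 13)*(12 + Z(-4, 5)), G) = -633*169/4 = -106977/4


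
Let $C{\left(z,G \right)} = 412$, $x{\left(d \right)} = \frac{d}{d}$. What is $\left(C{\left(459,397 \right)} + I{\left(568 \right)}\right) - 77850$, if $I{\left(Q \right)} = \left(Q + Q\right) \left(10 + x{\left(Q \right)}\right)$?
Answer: $-64942$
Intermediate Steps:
$x{\left(d \right)} = 1$
$I{\left(Q \right)} = 22 Q$ ($I{\left(Q \right)} = \left(Q + Q\right) \left(10 + 1\right) = 2 Q 11 = 22 Q$)
$\left(C{\left(459,397 \right)} + I{\left(568 \right)}\right) - 77850 = \left(412 + 22 \cdot 568\right) - 77850 = \left(412 + 12496\right) - 77850 = 12908 - 77850 = -64942$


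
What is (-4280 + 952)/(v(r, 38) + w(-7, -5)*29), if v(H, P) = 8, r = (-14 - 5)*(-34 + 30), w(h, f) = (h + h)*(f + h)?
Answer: -208/305 ≈ -0.68197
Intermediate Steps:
w(h, f) = 2*h*(f + h) (w(h, f) = (2*h)*(f + h) = 2*h*(f + h))
r = 76 (r = -19*(-4) = 76)
(-4280 + 952)/(v(r, 38) + w(-7, -5)*29) = (-4280 + 952)/(8 + (2*(-7)*(-5 - 7))*29) = -3328/(8 + (2*(-7)*(-12))*29) = -3328/(8 + 168*29) = -3328/(8 + 4872) = -3328/4880 = -3328*1/4880 = -208/305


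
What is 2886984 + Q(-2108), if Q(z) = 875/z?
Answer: 6085761397/2108 ≈ 2.8870e+6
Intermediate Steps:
2886984 + Q(-2108) = 2886984 + 875/(-2108) = 2886984 + 875*(-1/2108) = 2886984 - 875/2108 = 6085761397/2108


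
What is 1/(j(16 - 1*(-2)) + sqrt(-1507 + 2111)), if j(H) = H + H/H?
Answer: -19/243 + 2*sqrt(151)/243 ≈ 0.022948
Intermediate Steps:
j(H) = 1 + H (j(H) = H + 1 = 1 + H)
1/(j(16 - 1*(-2)) + sqrt(-1507 + 2111)) = 1/((1 + (16 - 1*(-2))) + sqrt(-1507 + 2111)) = 1/((1 + (16 + 2)) + sqrt(604)) = 1/((1 + 18) + 2*sqrt(151)) = 1/(19 + 2*sqrt(151))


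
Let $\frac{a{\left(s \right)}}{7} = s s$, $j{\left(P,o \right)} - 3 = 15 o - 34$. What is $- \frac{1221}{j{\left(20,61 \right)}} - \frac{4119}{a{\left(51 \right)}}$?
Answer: $- \frac{507293}{315588} \approx -1.6075$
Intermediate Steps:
$j{\left(P,o \right)} = -31 + 15 o$ ($j{\left(P,o \right)} = 3 + \left(15 o - 34\right) = 3 + \left(-34 + 15 o\right) = -31 + 15 o$)
$a{\left(s \right)} = 7 s^{2}$ ($a{\left(s \right)} = 7 s s = 7 s^{2}$)
$- \frac{1221}{j{\left(20,61 \right)}} - \frac{4119}{a{\left(51 \right)}} = - \frac{1221}{-31 + 15 \cdot 61} - \frac{4119}{7 \cdot 51^{2}} = - \frac{1221}{-31 + 915} - \frac{4119}{7 \cdot 2601} = - \frac{1221}{884} - \frac{4119}{18207} = \left(-1221\right) \frac{1}{884} - \frac{1373}{6069} = - \frac{1221}{884} - \frac{1373}{6069} = - \frac{507293}{315588}$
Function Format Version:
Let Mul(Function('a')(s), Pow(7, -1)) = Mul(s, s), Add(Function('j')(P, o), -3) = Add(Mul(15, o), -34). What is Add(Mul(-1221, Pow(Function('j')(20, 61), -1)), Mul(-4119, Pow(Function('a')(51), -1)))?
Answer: Rational(-507293, 315588) ≈ -1.6075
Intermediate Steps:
Function('j')(P, o) = Add(-31, Mul(15, o)) (Function('j')(P, o) = Add(3, Add(Mul(15, o), -34)) = Add(3, Add(-34, Mul(15, o))) = Add(-31, Mul(15, o)))
Function('a')(s) = Mul(7, Pow(s, 2)) (Function('a')(s) = Mul(7, Mul(s, s)) = Mul(7, Pow(s, 2)))
Add(Mul(-1221, Pow(Function('j')(20, 61), -1)), Mul(-4119, Pow(Function('a')(51), -1))) = Add(Mul(-1221, Pow(Add(-31, Mul(15, 61)), -1)), Mul(-4119, Pow(Mul(7, Pow(51, 2)), -1))) = Add(Mul(-1221, Pow(Add(-31, 915), -1)), Mul(-4119, Pow(Mul(7, 2601), -1))) = Add(Mul(-1221, Pow(884, -1)), Mul(-4119, Pow(18207, -1))) = Add(Mul(-1221, Rational(1, 884)), Mul(-4119, Rational(1, 18207))) = Add(Rational(-1221, 884), Rational(-1373, 6069)) = Rational(-507293, 315588)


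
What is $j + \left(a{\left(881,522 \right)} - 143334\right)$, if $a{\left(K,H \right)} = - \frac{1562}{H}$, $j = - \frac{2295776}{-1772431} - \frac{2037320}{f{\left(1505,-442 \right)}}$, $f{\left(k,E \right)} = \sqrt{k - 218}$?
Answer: $- \frac{66307737184069}{462604491} - \frac{2037320 \sqrt{143}}{429} \approx -2.0013 \cdot 10^{5}$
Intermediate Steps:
$f{\left(k,E \right)} = \sqrt{-218 + k}$
$j = \frac{2295776}{1772431} - \frac{2037320 \sqrt{143}}{429}$ ($j = - \frac{2295776}{-1772431} - \frac{2037320}{\sqrt{-218 + 1505}} = \left(-2295776\right) \left(- \frac{1}{1772431}\right) - \frac{2037320}{\sqrt{1287}} = \frac{2295776}{1772431} - \frac{2037320}{3 \sqrt{143}} = \frac{2295776}{1772431} - 2037320 \frac{\sqrt{143}}{429} = \frac{2295776}{1772431} - \frac{2037320 \sqrt{143}}{429} \approx -56788.0$)
$j + \left(a{\left(881,522 \right)} - 143334\right) = \left(\frac{2295776}{1772431} - \frac{2037320 \sqrt{143}}{429}\right) - \left(143334 + \frac{1562}{522}\right) = \left(\frac{2295776}{1772431} - \frac{2037320 \sqrt{143}}{429}\right) - \frac{37410955}{261} = - \frac{66307737184069}{462604491} - \frac{2037320 \sqrt{143}}{429}$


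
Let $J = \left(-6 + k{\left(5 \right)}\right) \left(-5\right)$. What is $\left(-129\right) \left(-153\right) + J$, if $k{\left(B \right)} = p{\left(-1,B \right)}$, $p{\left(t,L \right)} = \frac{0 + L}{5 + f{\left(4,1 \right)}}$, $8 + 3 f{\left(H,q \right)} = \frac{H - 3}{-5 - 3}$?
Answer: $\frac{217317}{11} \approx 19756.0$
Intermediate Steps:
$f{\left(H,q \right)} = - \frac{61}{24} - \frac{H}{24}$ ($f{\left(H,q \right)} = - \frac{8}{3} + \frac{\left(H - 3\right) \frac{1}{-5 - 3}}{3} = - \frac{8}{3} + \frac{\left(-3 + H\right) \frac{1}{-8}}{3} = - \frac{8}{3} + \frac{\left(-3 + H\right) \left(- \frac{1}{8}\right)}{3} = - \frac{8}{3} + \frac{\frac{3}{8} - \frac{H}{8}}{3} = - \frac{8}{3} - \left(- \frac{1}{8} + \frac{H}{24}\right) = - \frac{61}{24} - \frac{H}{24}$)
$p{\left(t,L \right)} = \frac{24 L}{55}$ ($p{\left(t,L \right)} = \frac{0 + L}{5 - \frac{65}{24}} = \frac{L}{5 - \frac{65}{24}} = \frac{L}{\frac{55}{24}} = L \frac{24}{55} = \frac{24 L}{55}$)
$k{\left(B \right)} = \frac{24 B}{55}$
$J = \frac{210}{11}$ ($J = \left(-6 + \frac{24}{55} \cdot 5\right) \left(-5\right) = \left(-6 + \frac{24}{11}\right) \left(-5\right) = \left(- \frac{42}{11}\right) \left(-5\right) = \frac{210}{11} \approx 19.091$)
$\left(-129\right) \left(-153\right) + J = \left(-129\right) \left(-153\right) + \frac{210}{11} = 19737 + \frac{210}{11} = \frac{217317}{11}$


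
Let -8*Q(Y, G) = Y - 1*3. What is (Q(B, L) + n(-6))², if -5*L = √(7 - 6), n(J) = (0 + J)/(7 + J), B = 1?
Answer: 529/16 ≈ 33.063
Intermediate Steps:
n(J) = J/(7 + J)
L = -⅕ (L = -√(7 - 6)/5 = -√1/5 = -⅕*1 = -⅕ ≈ -0.20000)
Q(Y, G) = 3/8 - Y/8 (Q(Y, G) = -(Y - 1*3)/8 = -(Y - 3)/8 = -(-3 + Y)/8 = 3/8 - Y/8)
(Q(B, L) + n(-6))² = ((3/8 - ⅛*1) - 6/(7 - 6))² = ((3/8 - ⅛) - 6/1)² = (¼ - 6*1)² = (¼ - 6)² = (-23/4)² = 529/16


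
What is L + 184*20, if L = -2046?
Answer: 1634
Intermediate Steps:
L + 184*20 = -2046 + 184*20 = -2046 + 3680 = 1634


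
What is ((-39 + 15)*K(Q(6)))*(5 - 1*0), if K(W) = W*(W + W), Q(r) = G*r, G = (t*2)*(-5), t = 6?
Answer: -31104000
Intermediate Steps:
G = -60 (G = (6*2)*(-5) = 12*(-5) = -60)
Q(r) = -60*r
K(W) = 2*W² (K(W) = W*(2*W) = 2*W²)
((-39 + 15)*K(Q(6)))*(5 - 1*0) = ((-39 + 15)*(2*(-60*6)²))*(5 - 1*0) = (-48*(-360)²)*(5 + 0) = -48*129600*5 = -24*259200*5 = -6220800*5 = -31104000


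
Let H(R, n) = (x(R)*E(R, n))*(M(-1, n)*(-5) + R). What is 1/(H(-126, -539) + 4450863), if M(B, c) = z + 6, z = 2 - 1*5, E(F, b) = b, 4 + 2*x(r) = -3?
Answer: 2/8369733 ≈ 2.3896e-7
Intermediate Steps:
x(r) = -7/2 (x(r) = -2 + (½)*(-3) = -2 - 3/2 = -7/2)
z = -3 (z = 2 - 5 = -3)
M(B, c) = 3 (M(B, c) = -3 + 6 = 3)
H(R, n) = -7*n*(-15 + R)/2 (H(R, n) = (-7*n/2)*(3*(-5) + R) = (-7*n/2)*(-15 + R) = -7*n*(-15 + R)/2)
1/(H(-126, -539) + 4450863) = 1/((7/2)*(-539)*(15 - 1*(-126)) + 4450863) = 1/((7/2)*(-539)*(15 + 126) + 4450863) = 1/((7/2)*(-539)*141 + 4450863) = 1/(-531993/2 + 4450863) = 1/(8369733/2) = 2/8369733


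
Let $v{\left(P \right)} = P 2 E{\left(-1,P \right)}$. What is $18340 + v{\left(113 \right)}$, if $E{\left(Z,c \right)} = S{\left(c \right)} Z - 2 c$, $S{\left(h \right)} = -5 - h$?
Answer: $-6068$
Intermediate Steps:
$E{\left(Z,c \right)} = - 2 c + Z \left(-5 - c\right)$ ($E{\left(Z,c \right)} = \left(-5 - c\right) Z - 2 c = Z \left(-5 - c\right) - 2 c = - 2 c + Z \left(-5 - c\right)$)
$v{\left(P \right)} = 2 P \left(5 - P\right)$ ($v{\left(P \right)} = P 2 \left(- 2 P - - (5 + P)\right) = 2 P \left(- 2 P + \left(5 + P\right)\right) = 2 P \left(5 - P\right)$)
$18340 + v{\left(113 \right)} = 18340 + 2 \cdot 113 \left(5 - 113\right) = 18340 + 2 \cdot 113 \left(-108\right) = 18340 - 24408 = -6068$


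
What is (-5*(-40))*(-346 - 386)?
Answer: -146400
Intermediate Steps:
(-5*(-40))*(-346 - 386) = 200*(-732) = -146400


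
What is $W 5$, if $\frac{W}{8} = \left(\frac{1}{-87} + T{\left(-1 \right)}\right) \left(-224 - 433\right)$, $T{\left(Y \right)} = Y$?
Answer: $\frac{770880}{29} \approx 26582.0$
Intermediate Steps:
$W = \frac{154176}{29}$ ($W = 8 \left(\frac{1}{-87} - 1\right) \left(-224 - 433\right) = 8 \left(- \frac{1}{87} - 1\right) \left(-657\right) = 8 \left(\left(- \frac{88}{87}\right) \left(-657\right)\right) = 8 \cdot \frac{19272}{29} = \frac{154176}{29} \approx 5316.4$)
$W 5 = \frac{154176}{29} \cdot 5 = \frac{770880}{29}$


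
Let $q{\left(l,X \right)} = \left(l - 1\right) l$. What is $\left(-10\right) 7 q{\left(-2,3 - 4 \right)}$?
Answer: $-420$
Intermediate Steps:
$q{\left(l,X \right)} = l \left(-1 + l\right)$ ($q{\left(l,X \right)} = \left(-1 + l\right) l = l \left(-1 + l\right)$)
$\left(-10\right) 7 q{\left(-2,3 - 4 \right)} = \left(-10\right) 7 \left(- 2 \left(-1 - 2\right)\right) = - 70 \left(\left(-2\right) \left(-3\right)\right) = \left(-70\right) 6 = -420$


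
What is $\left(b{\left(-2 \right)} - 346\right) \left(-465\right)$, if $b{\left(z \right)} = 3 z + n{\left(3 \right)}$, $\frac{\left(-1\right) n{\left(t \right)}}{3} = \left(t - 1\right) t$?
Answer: $172050$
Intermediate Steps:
$n{\left(t \right)} = - 3 t \left(-1 + t\right)$ ($n{\left(t \right)} = - 3 \left(t - 1\right) t = - 3 \left(-1 + t\right) t = - 3 t \left(-1 + t\right)$)
$b{\left(z \right)} = -18 + 3 z$ ($b{\left(z \right)} = 3 z + 3 \cdot 3 \left(1 - 3\right) = 3 z + 3 \cdot 3 \left(-2\right) = 3 z - 18 = -18 + 3 z$)
$\left(b{\left(-2 \right)} - 346\right) \left(-465\right) = \left(\left(-18 + 3 \left(-2\right)\right) - 346\right) \left(-465\right) = \left(\left(-18 - 6\right) - 346\right) \left(-465\right) = \left(-24 - 346\right) \left(-465\right) = \left(-370\right) \left(-465\right) = 172050$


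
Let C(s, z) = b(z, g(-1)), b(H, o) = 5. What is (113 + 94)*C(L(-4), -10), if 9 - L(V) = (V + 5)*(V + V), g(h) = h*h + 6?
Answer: 1035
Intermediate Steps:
g(h) = 6 + h² (g(h) = h² + 6 = 6 + h²)
L(V) = 9 - 2*V*(5 + V) (L(V) = 9 - (V + 5)*(V + V) = 9 - (5 + V)*2*V = 9 - 2*V*(5 + V))
C(s, z) = 5
(113 + 94)*C(L(-4), -10) = (113 + 94)*5 = 207*5 = 1035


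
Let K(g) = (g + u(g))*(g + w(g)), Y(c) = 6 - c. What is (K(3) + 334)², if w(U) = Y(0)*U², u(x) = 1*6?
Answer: 717409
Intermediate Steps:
u(x) = 6
w(U) = 6*U² (w(U) = (6 - 1*0)*U² = (6 + 0)*U² = 6*U²)
K(g) = (6 + g)*(g + 6*g²) (K(g) = (g + 6)*(g + 6*g²) = (6 + g)*(g + 6*g²))
(K(3) + 334)² = (3*(6 + 6*3² + 37*3) + 334)² = (3*(6 + 6*9 + 111) + 334)² = (3*(6 + 54 + 111) + 334)² = (3*171 + 334)² = (513 + 334)² = 847² = 717409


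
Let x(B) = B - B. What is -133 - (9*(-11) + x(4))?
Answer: -34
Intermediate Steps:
x(B) = 0
-133 - (9*(-11) + x(4)) = -133 - (9*(-11) + 0) = -133 - (-99 + 0) = -133 - 1*(-99) = -133 + 99 = -34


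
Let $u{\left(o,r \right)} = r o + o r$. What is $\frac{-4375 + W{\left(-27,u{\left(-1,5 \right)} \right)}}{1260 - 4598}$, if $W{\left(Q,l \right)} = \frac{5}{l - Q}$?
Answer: $\frac{37185}{28373} \approx 1.3106$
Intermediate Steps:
$u{\left(o,r \right)} = 2 o r$ ($u{\left(o,r \right)} = o r + o r = 2 o r$)
$\frac{-4375 + W{\left(-27,u{\left(-1,5 \right)} \right)}}{1260 - 4598} = \frac{-4375 + \frac{5}{2 \left(-1\right) 5 - -27}}{1260 - 4598} = \frac{-4375 + \frac{5}{-10 + 27}}{-3338} = \left(-4375 + \frac{5}{17}\right) \left(- \frac{1}{3338}\right) = \left(- \frac{74370}{17}\right) \left(- \frac{1}{3338}\right) = \frac{37185}{28373}$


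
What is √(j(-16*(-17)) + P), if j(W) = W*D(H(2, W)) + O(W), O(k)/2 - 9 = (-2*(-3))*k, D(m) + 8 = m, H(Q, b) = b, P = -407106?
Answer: 4*I*√20751 ≈ 576.21*I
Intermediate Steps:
D(m) = -8 + m
O(k) = 18 + 12*k (O(k) = 18 + 2*((-2*(-3))*k) = 18 + 2*(6*k) = 18 + 12*k)
j(W) = 18 + 12*W + W*(-8 + W) (j(W) = W*(-8 + W) + (18 + 12*W) = 18 + 12*W + W*(-8 + W))
√(j(-16*(-17)) + P) = √((18 + (-16*(-17))² + 4*(-16*(-17))) - 407106) = √((18 + 272² + 4*272) - 407106) = √((18 + 73984 + 1088) - 407106) = √(75090 - 407106) = √(-332016) = 4*I*√20751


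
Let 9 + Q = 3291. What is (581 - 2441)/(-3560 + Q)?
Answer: 930/139 ≈ 6.6906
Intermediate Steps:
Q = 3282 (Q = -9 + 3291 = 3282)
(581 - 2441)/(-3560 + Q) = (581 - 2441)/(-3560 + 3282) = -1860/(-278) = -1860*(-1/278) = 930/139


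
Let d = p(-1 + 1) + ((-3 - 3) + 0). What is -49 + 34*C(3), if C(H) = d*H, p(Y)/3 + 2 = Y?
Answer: -1273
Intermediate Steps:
p(Y) = -6 + 3*Y
d = -12 (d = (-6 + 3*(-1 + 1)) + ((-3 - 3) + 0) = (-6 + 3*0) + (-6 + 0) = (-6 + 0) - 6 = -6 - 6 = -12)
C(H) = -12*H
-49 + 34*C(3) = -49 + 34*(-12*3) = -49 + 34*(-36) = -49 - 1224 = -1273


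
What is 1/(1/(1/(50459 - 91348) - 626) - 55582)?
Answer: -25596515/1422705537619 ≈ -1.7991e-5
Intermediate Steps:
1/(1/(1/(50459 - 91348) - 626) - 55582) = 1/(1/(1/(-40889) - 626) - 55582) = 1/(1/(-1/40889 - 626) - 55582) = 1/(1/(-25596515/40889) - 55582) = 1/(-40889/25596515 - 55582) = 1/(-1422705537619/25596515) = -25596515/1422705537619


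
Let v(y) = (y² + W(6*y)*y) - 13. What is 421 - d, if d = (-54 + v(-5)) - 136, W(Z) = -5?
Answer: 574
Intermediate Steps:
v(y) = -13 + y² - 5*y (v(y) = (y² - 5*y) - 13 = -13 + y² - 5*y)
d = -153 (d = (-54 + (-13 + (-5)² - 5*(-5))) - 136 = (-54 + (-13 + 25 + 25)) - 136 = (-54 + 37) - 136 = -17 - 136 = -153)
421 - d = 421 - 1*(-153) = 421 + 153 = 574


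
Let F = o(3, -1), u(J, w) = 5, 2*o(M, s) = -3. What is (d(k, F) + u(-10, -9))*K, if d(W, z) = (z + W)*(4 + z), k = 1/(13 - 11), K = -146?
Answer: -365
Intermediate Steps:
o(M, s) = -3/2 (o(M, s) = (1/2)*(-3) = -3/2)
F = -3/2 ≈ -1.5000
k = 1/2 ≈ 0.50000
d(W, z) = (4 + z)*(W + z) (d(W, z) = (W + z)*(4 + z) = (4 + z)*(W + z))
(d(k, F) + u(-10, -9))*K = (((-3/2)**2 + 4*(1/2) + 4*(-3/2) + (1/2)*(-3/2)) + 5)*(-146) = ((9/4 + 2 - 6 - 3/4) + 5)*(-146) = (-5/2 + 5)*(-146) = (5/2)*(-146) = -365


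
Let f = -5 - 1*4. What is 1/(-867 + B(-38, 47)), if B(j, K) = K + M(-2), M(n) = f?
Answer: -1/829 ≈ -0.0012063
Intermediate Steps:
f = -9 (f = -5 - 4 = -9)
M(n) = -9
B(j, K) = -9 + K (B(j, K) = K - 9 = -9 + K)
1/(-867 + B(-38, 47)) = 1/(-867 + (-9 + 47)) = 1/(-867 + 38) = 1/(-829) = -1/829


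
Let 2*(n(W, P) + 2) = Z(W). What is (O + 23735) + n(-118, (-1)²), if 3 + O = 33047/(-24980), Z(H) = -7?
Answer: 592654923/24980 ≈ 23725.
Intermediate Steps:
n(W, P) = -11/2 (n(W, P) = -2 + (½)*(-7) = -2 - 7/2 = -11/2)
O = -107987/24980 (O = -3 + 33047/(-24980) = -3 + 33047*(-1/24980) = -3 - 33047/24980 = -107987/24980 ≈ -4.3229)
(O + 23735) + n(-118, (-1)²) = (-107987/24980 + 23735) - 11/2 = 592792313/24980 - 11/2 = 592654923/24980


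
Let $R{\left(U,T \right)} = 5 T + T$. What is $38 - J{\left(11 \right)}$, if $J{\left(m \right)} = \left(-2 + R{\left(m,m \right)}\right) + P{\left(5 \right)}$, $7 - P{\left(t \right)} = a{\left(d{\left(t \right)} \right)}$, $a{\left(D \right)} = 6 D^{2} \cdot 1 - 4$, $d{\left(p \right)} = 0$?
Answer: $-37$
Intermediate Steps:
$a{\left(D \right)} = -4 + 6 D^{2}$ ($a{\left(D \right)} = 6 D^{2} - 4 = -4 + 6 D^{2}$)
$P{\left(t \right)} = 11$ ($P{\left(t \right)} = 7 - \left(-4 + 6 \cdot 0^{2}\right) = 7 - \left(-4 + 6 \cdot 0\right) = 7 - \left(-4 + 0\right) = 7 - -4 = 7 + 4 = 11$)
$R{\left(U,T \right)} = 6 T$
$J{\left(m \right)} = 9 + 6 m$ ($J{\left(m \right)} = \left(-2 + 6 m\right) + 11 = 9 + 6 m$)
$38 - J{\left(11 \right)} = 38 - \left(9 + 6 \cdot 11\right) = 38 - \left(9 + 66\right) = 38 - 75 = -37$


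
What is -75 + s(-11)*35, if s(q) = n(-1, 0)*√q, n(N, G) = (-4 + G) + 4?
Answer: -75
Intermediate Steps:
n(N, G) = G
s(q) = 0 (s(q) = 0*√q = 0)
-75 + s(-11)*35 = -75 + 0*35 = -75 + 0 = -75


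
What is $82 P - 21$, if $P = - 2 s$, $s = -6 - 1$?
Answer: $1127$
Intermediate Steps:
$s = -7$
$P = 14$ ($P = \left(-2\right) \left(-7\right) = 14$)
$82 P - 21 = 82 \cdot 14 - 21 = 1148 - 21 = 1127$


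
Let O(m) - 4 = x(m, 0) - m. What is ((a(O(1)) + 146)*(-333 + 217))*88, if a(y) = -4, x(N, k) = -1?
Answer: -1449536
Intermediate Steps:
O(m) = 3 - m (O(m) = 4 + (-1 - m) = 3 - m)
((a(O(1)) + 146)*(-333 + 217))*88 = ((-4 + 146)*(-333 + 217))*88 = (142*(-116))*88 = -16472*88 = -1449536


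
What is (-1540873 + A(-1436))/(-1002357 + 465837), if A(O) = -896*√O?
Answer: 1540873/536520 + 224*I*√359/67065 ≈ 2.872 + 0.063285*I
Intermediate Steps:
(-1540873 + A(-1436))/(-1002357 + 465837) = (-1540873 - 1792*I*√359)/(-1002357 + 465837) = (-1540873 - 1792*I*√359)/(-536520) = (-1540873 - 1792*I*√359)*(-1/536520) = 1540873/536520 + 224*I*√359/67065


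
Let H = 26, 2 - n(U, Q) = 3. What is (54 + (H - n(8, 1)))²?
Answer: 6561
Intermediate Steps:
n(U, Q) = -1 (n(U, Q) = 2 - 1*3 = 2 - 3 = -1)
(54 + (H - n(8, 1)))² = (54 + (26 - 1*(-1)))² = (54 + (26 + 1))² = (54 + 27)² = 81² = 6561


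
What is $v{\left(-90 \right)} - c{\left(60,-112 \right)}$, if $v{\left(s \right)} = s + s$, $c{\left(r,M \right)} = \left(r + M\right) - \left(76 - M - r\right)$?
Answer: $0$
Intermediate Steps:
$c{\left(r,M \right)} = -76 + 2 M + 2 r$ ($c{\left(r,M \right)} = \left(M + r\right) - \left(76 - M - r\right) = \left(M + r\right) + \left(-76 + M + r\right) = -76 + 2 M + 2 r$)
$v{\left(s \right)} = 2 s$
$v{\left(-90 \right)} - c{\left(60,-112 \right)} = 2 \left(-90\right) - \left(-76 + 2 \left(-112\right) + 2 \cdot 60\right) = -180 - \left(-76 - 224 + 120\right) = -180 - -180 = -180 + 180 = 0$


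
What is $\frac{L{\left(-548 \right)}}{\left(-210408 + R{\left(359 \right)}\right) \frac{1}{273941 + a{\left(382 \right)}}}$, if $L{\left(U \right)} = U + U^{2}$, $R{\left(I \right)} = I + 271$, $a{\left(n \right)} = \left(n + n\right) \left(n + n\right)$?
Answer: $- \frac{42846972762}{34963} \approx -1.2255 \cdot 10^{6}$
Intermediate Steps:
$a{\left(n \right)} = 4 n^{2}$ ($a{\left(n \right)} = 2 n 2 n = 4 n^{2}$)
$R{\left(I \right)} = 271 + I$
$\frac{L{\left(-548 \right)}}{\left(-210408 + R{\left(359 \right)}\right) \frac{1}{273941 + a{\left(382 \right)}}} = \frac{\left(-548\right) \left(1 - 548\right)}{\left(-210408 + \left(271 + 359\right)\right) \frac{1}{273941 + 4 \cdot 382^{2}}} = \frac{\left(-548\right) \left(-547\right)}{\left(-210408 + 630\right) \frac{1}{273941 + 4 \cdot 145924}} = \frac{299756}{\left(-209778\right) \frac{1}{273941 + 583696}} = \frac{299756}{\left(-209778\right) \frac{1}{857637}} = \frac{299756}{- \frac{69926}{285879}} = 299756 \left(- \frac{285879}{69926}\right) = - \frac{42846972762}{34963}$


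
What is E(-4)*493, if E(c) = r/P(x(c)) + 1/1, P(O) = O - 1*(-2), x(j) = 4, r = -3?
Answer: 493/2 ≈ 246.50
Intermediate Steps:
P(O) = 2 + O (P(O) = O + 2 = 2 + O)
E(c) = 1/2 (E(c) = -3/(2 + 4) + 1/1 = -3/6 + 1*1 = -3*1/6 + 1 = -1/2 + 1 = 1/2)
E(-4)*493 = (1/2)*493 = 493/2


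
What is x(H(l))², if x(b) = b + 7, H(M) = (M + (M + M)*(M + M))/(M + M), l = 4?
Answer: 961/4 ≈ 240.25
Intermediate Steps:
H(M) = (M + 4*M²)/(2*M) (H(M) = (M + (2*M)*(2*M))/((2*M)) = (M + 4*M²)*(1/(2*M)) = (M + 4*M²)/(2*M))
x(b) = 7 + b
x(H(l))² = (7 + (½ + 2*4))² = (7 + (½ + 8))² = (7 + 17/2)² = (31/2)² = 961/4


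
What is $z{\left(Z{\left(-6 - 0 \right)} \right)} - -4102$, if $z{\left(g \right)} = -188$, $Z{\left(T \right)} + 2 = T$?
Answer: $3914$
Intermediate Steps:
$Z{\left(T \right)} = -2 + T$
$z{\left(Z{\left(-6 - 0 \right)} \right)} - -4102 = -188 - -4102 = -188 + 4102 = 3914$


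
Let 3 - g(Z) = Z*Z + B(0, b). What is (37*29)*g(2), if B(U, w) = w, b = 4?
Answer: -5365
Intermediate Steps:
g(Z) = -1 - Z**2 (g(Z) = 3 - (Z*Z + 4) = 3 - (Z**2 + 4) = 3 - (4 + Z**2) = 3 + (-4 - Z**2) = -1 - Z**2)
(37*29)*g(2) = (37*29)*(-1 - 1*2**2) = 1073*(-1 - 1*4) = 1073*(-1 - 4) = 1073*(-5) = -5365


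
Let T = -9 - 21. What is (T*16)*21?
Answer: -10080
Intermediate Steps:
T = -30
(T*16)*21 = -30*16*21 = -480*21 = -10080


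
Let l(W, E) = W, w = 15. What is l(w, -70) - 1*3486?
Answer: -3471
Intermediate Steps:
l(w, -70) - 1*3486 = 15 - 1*3486 = 15 - 3486 = -3471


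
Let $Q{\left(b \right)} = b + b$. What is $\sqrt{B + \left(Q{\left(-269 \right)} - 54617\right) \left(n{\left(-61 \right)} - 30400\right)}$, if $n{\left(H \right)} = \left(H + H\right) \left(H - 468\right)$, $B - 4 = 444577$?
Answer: $11 i \sqrt{15557329} \approx 43387.0 i$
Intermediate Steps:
$B = 444581$ ($B = 4 + 444577 = 444581$)
$n{\left(H \right)} = 2 H \left(-468 + H\right)$
$Q{\left(b \right)} = 2 b$
$\sqrt{B + \left(Q{\left(-269 \right)} - 54617\right) \left(n{\left(-61 \right)} - 30400\right)} = \sqrt{444581 + \left(2 \left(-269\right) - 54617\right) \left(2 \left(-61\right) \left(-468 - 61\right) - 30400\right)} = \sqrt{444581 + \left(-538 - 54617\right) \left(2 \left(-61\right) \left(-529\right) - 30400\right)} = \sqrt{444581 - 55155 \left(64538 - 30400\right)} = \sqrt{444581 - 1882881390} = \sqrt{-1882436809} = 11 i \sqrt{15557329}$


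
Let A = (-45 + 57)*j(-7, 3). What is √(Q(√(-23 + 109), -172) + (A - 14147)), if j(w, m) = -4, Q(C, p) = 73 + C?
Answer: √(-14122 + √86) ≈ 118.8*I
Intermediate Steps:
A = -48 (A = (-45 + 57)*(-4) = 12*(-4) = -48)
√(Q(√(-23 + 109), -172) + (A - 14147)) = √((73 + √(-23 + 109)) + (-48 - 14147)) = √((73 + √86) - 14195) = √(-14122 + √86)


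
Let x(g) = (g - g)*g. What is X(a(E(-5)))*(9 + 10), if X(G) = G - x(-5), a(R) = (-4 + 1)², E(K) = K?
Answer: 171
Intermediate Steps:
x(g) = 0 (x(g) = 0*g = 0)
a(R) = 9 (a(R) = (-3)² = 9)
X(G) = G (X(G) = G - 1*0 = G + 0 = G)
X(a(E(-5)))*(9 + 10) = 9*(9 + 10) = 9*19 = 171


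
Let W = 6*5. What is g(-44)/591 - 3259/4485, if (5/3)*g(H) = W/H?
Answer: -14137961/19437990 ≈ -0.72734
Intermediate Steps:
W = 30
g(H) = 18/H (g(H) = 3*(30/H)/5 = 18/H)
g(-44)/591 - 3259/4485 = (18/(-44))/591 - 3259/4485 = (18*(-1/44))*(1/591) - 3259*1/4485 = -9/22*1/591 - 3259/4485 = -3/4334 - 3259/4485 = -14137961/19437990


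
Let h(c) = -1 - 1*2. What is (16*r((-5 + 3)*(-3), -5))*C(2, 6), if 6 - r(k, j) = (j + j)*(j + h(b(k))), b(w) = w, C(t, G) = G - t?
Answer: -4736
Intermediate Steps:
h(c) = -3 (h(c) = -1 - 2 = -3)
r(k, j) = 6 - 2*j*(-3 + j) (r(k, j) = 6 - (j + j)*(j - 3) = 6 - 2*j*(-3 + j))
(16*r((-5 + 3)*(-3), -5))*C(2, 6) = (16*(6 - 2*(-5)**2 + 6*(-5)))*(6 - 1*2) = (16*(6 - 2*25 - 30))*(6 - 2) = (16*(6 - 50 - 30))*4 = (16*(-74))*4 = -1184*4 = -4736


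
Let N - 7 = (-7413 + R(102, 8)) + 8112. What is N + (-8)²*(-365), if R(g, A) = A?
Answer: -22646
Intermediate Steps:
N = 714 (N = 7 + ((-7413 + 8) + 8112) = 7 + (-7405 + 8112) = 7 + 707 = 714)
N + (-8)²*(-365) = 714 + (-8)²*(-365) = 714 + 64*(-365) = 714 - 23360 = -22646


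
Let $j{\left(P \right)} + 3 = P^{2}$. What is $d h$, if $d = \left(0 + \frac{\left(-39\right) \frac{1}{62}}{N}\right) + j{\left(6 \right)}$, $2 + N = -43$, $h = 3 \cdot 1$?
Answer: $\frac{30703}{310} \approx 99.042$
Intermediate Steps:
$h = 3$
$N = -45$ ($N = -2 - 43 = -45$)
$j{\left(P \right)} = -3 + P^{2}$
$d = \frac{30703}{930}$ ($d = \left(0 + \frac{\left(-39\right) \frac{1}{62}}{-45}\right) - \left(3 - 6^{2}\right) = \left(0 + \left(-39\right) \frac{1}{62} \left(- \frac{1}{45}\right)\right) + \left(-3 + 36\right) = \left(0 - - \frac{13}{930}\right) + 33 = \left(0 + \frac{13}{930}\right) + 33 = \frac{13}{930} + 33 = \frac{30703}{930} \approx 33.014$)
$d h = \frac{30703}{930} \cdot 3 = \frac{30703}{310}$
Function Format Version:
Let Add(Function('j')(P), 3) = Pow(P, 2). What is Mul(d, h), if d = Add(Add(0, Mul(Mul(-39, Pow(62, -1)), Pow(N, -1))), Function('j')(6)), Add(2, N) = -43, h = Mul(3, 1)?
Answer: Rational(30703, 310) ≈ 99.042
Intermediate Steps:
h = 3
N = -45 (N = Add(-2, -43) = -45)
Function('j')(P) = Add(-3, Pow(P, 2))
d = Rational(30703, 930) (d = Add(Add(0, Mul(Mul(-39, Pow(62, -1)), Pow(-45, -1))), Add(-3, Pow(6, 2))) = Add(Add(0, Mul(Mul(-39, Rational(1, 62)), Rational(-1, 45))), Add(-3, 36)) = Add(Add(0, Mul(Rational(-39, 62), Rational(-1, 45))), 33) = Add(Add(0, Rational(13, 930)), 33) = Add(Rational(13, 930), 33) = Rational(30703, 930) ≈ 33.014)
Mul(d, h) = Mul(Rational(30703, 930), 3) = Rational(30703, 310)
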